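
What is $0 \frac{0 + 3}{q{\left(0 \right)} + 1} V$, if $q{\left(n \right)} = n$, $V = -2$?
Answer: $0$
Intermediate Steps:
$0 \frac{0 + 3}{q{\left(0 \right)} + 1} V = 0 \frac{0 + 3}{0 + 1} \left(-2\right) = 0 \cdot \frac{3}{1} \left(-2\right) = 0 \cdot 3 \cdot 1 \left(-2\right) = 0 \cdot 3 \left(-2\right) = 0 \left(-2\right) = 0$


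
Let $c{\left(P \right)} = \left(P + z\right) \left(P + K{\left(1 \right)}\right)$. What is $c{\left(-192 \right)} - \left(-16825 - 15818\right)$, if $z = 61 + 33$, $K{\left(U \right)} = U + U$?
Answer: $51263$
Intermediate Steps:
$K{\left(U \right)} = 2 U$
$z = 94$
$c{\left(P \right)} = \left(2 + P\right) \left(94 + P\right)$ ($c{\left(P \right)} = \left(P + 94\right) \left(P + 2 \cdot 1\right) = \left(94 + P\right) \left(P + 2\right) = \left(94 + P\right) \left(2 + P\right) = \left(2 + P\right) \left(94 + P\right)$)
$c{\left(-192 \right)} - \left(-16825 - 15818\right) = \left(188 + \left(-192\right)^{2} + 96 \left(-192\right)\right) - \left(-16825 - 15818\right) = \left(188 + 36864 - 18432\right) - -32643 = 18620 + 32643 = 51263$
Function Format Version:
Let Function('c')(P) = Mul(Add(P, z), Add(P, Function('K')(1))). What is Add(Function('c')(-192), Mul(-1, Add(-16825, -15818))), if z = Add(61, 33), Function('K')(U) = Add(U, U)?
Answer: 51263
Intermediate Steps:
Function('K')(U) = Mul(2, U)
z = 94
Function('c')(P) = Mul(Add(2, P), Add(94, P)) (Function('c')(P) = Mul(Add(P, 94), Add(P, Mul(2, 1))) = Mul(Add(94, P), Add(P, 2)) = Mul(Add(94, P), Add(2, P)) = Mul(Add(2, P), Add(94, P)))
Add(Function('c')(-192), Mul(-1, Add(-16825, -15818))) = Add(Add(188, Pow(-192, 2), Mul(96, -192)), Mul(-1, Add(-16825, -15818))) = Add(Add(188, 36864, -18432), Mul(-1, -32643)) = Add(18620, 32643) = 51263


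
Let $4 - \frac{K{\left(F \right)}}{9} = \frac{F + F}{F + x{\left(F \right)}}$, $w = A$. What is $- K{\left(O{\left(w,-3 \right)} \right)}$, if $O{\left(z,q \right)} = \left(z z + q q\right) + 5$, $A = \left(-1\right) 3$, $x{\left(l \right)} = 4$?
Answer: $- \frac{62}{3} \approx -20.667$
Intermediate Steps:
$A = -3$
$w = -3$
$O{\left(z,q \right)} = 5 + q^{2} + z^{2}$ ($O{\left(z,q \right)} = \left(z^{2} + q^{2}\right) + 5 = \left(q^{2} + z^{2}\right) + 5 = 5 + q^{2} + z^{2}$)
$K{\left(F \right)} = 36 - \frac{18 F}{4 + F}$ ($K{\left(F \right)} = 36 - 9 \frac{F + F}{F + 4} = 36 - 9 \frac{2 F}{4 + F} = 36 - \frac{18 F}{4 + F}$)
$- K{\left(O{\left(w,-3 \right)} \right)} = - \frac{18 \left(8 + \left(5 + \left(-3\right)^{2} + \left(-3\right)^{2}\right)\right)}{4 + \left(5 + \left(-3\right)^{2} + \left(-3\right)^{2}\right)} = - \frac{18 \left(8 + \left(5 + 9 + 9\right)\right)}{4 + \left(5 + 9 + 9\right)} = - \frac{18 \left(8 + 23\right)}{4 + 23} = - \frac{18 \cdot 31}{27} = \left(-1\right) \frac{62}{3} = - \frac{62}{3}$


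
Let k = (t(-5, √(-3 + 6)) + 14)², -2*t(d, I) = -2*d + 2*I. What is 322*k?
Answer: 27048 - 5796*√3 ≈ 17009.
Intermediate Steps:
t(d, I) = d - I (t(d, I) = -(-2*d + 2*I)/2 = d - I)
k = (9 - √3)² (k = ((-5 - √(-3 + 6)) + 14)² = ((-5 - √3) + 14)² = (9 - √3)² ≈ 52.823)
322*k = 322*(9 - √3)²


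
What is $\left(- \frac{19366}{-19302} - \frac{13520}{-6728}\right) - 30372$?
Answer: $- \frac{246489611059}{8116491} \approx -30369.0$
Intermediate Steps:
$\left(- \frac{19366}{-19302} - \frac{13520}{-6728}\right) - 30372 = \left(\left(-19366\right) \left(- \frac{1}{19302}\right) - - \frac{1690}{841}\right) - 30372 = \left(\frac{9683}{9651} + \frac{1690}{841}\right) - 30372 = \frac{24453593}{8116491} - 30372 = - \frac{246489611059}{8116491}$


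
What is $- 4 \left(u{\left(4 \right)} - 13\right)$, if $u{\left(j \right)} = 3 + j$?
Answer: $24$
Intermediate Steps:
$- 4 \left(u{\left(4 \right)} - 13\right) = - 4 \left(\left(3 + 4\right) - 13\right) = - 4 \left(7 - 13\right) = \left(-4\right) \left(-6\right) = 24$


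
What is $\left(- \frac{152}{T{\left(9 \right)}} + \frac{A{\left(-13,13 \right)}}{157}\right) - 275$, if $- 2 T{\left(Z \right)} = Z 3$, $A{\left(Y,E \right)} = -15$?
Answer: $- \frac{1118402}{4239} \approx -263.84$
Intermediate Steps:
$T{\left(Z \right)} = - \frac{3 Z}{2}$ ($T{\left(Z \right)} = - \frac{Z 3}{2} = - \frac{3 Z}{2}$)
$\left(- \frac{152}{T{\left(9 \right)}} + \frac{A{\left(-13,13 \right)}}{157}\right) - 275 = \left(- \frac{152}{\left(- \frac{3}{2}\right) 9} - \frac{15}{157}\right) - 275 = \left(- \frac{152}{- \frac{27}{2}} - \frac{15}{157}\right) - 275 = \left(\left(-152\right) \left(- \frac{2}{27}\right) - \frac{15}{157}\right) - 275 = \left(\frac{304}{27} - \frac{15}{157}\right) - 275 = \frac{47323}{4239} - 275 = - \frac{1118402}{4239}$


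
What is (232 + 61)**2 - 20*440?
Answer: 77049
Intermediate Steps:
(232 + 61)**2 - 20*440 = 293**2 - 1*8800 = 85849 - 8800 = 77049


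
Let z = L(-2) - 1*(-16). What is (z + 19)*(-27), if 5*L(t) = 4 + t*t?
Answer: -4941/5 ≈ -988.20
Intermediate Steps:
L(t) = 4/5 + t**2/5 (L(t) = (4 + t*t)/5 = (4 + t**2)/5 = 4/5 + t**2/5)
z = 88/5 (z = (4/5 + (1/5)*(-2)**2) - 1*(-16) = (4/5 + (1/5)*4) + 16 = (4/5 + 4/5) + 16 = 8/5 + 16 = 88/5 ≈ 17.600)
(z + 19)*(-27) = (88/5 + 19)*(-27) = (183/5)*(-27) = -4941/5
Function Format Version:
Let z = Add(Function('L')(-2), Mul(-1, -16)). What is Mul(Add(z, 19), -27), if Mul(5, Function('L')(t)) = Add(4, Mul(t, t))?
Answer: Rational(-4941, 5) ≈ -988.20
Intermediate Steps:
Function('L')(t) = Add(Rational(4, 5), Mul(Rational(1, 5), Pow(t, 2))) (Function('L')(t) = Mul(Rational(1, 5), Add(4, Mul(t, t))) = Mul(Rational(1, 5), Add(4, Pow(t, 2))) = Add(Rational(4, 5), Mul(Rational(1, 5), Pow(t, 2))))
z = Rational(88, 5) (z = Add(Add(Rational(4, 5), Mul(Rational(1, 5), Pow(-2, 2))), Mul(-1, -16)) = Add(Add(Rational(4, 5), Mul(Rational(1, 5), 4)), 16) = Add(Add(Rational(4, 5), Rational(4, 5)), 16) = Add(Rational(8, 5), 16) = Rational(88, 5) ≈ 17.600)
Mul(Add(z, 19), -27) = Mul(Add(Rational(88, 5), 19), -27) = Mul(Rational(183, 5), -27) = Rational(-4941, 5)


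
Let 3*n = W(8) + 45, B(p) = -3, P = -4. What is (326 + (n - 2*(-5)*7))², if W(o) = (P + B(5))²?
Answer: 1643524/9 ≈ 1.8261e+5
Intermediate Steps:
W(o) = 49 (W(o) = (-4 - 3)² = (-7)² = 49)
n = 94/3 (n = (49 + 45)/3 = (⅓)*94 = 94/3 ≈ 31.333)
(326 + (n - 2*(-5)*7))² = (326 + (94/3 - 2*(-5)*7))² = (326 + (94/3 + 10*7))² = (326 + (94/3 + 70))² = (326 + 304/3)² = (1282/3)² = 1643524/9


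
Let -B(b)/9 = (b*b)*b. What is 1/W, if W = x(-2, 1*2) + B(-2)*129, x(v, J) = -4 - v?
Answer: 1/9286 ≈ 0.00010769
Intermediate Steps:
B(b) = -9*b³ (B(b) = -9*b*b*b = -9*b²*b = -9*b³)
W = 9286 (W = (-4 - 1*(-2)) - 9*(-2)³*129 = (-4 + 2) - 9*(-8)*129 = -2 + 72*129 = -2 + 9288 = 9286)
1/W = 1/9286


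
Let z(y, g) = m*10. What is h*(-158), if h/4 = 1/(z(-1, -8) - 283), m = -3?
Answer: 632/313 ≈ 2.0192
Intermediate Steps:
z(y, g) = -30 (z(y, g) = -3*10 = -30)
h = -4/313 (h = 4/(-30 - 283) = 4/(-313) = 4*(-1/313) = -4/313 ≈ -0.012780)
h*(-158) = -4/313*(-158) = 632/313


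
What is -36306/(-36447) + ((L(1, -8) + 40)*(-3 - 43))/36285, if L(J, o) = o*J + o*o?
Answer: 128490362/146942155 ≈ 0.87443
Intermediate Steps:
L(J, o) = o² + J*o (L(J, o) = J*o + o² = o² + J*o)
-36306/(-36447) + ((L(1, -8) + 40)*(-3 - 43))/36285 = -36306/(-36447) + ((-8*(1 - 8) + 40)*(-3 - 43))/36285 = -36306*(-1/36447) + ((-8*(-7) + 40)*(-46))*(1/36285) = 12102/12149 + ((56 + 40)*(-46))*(1/36285) = 12102/12149 + (96*(-46))*(1/36285) = 12102/12149 - 4416*1/36285 = 12102/12149 - 1472/12095 = 128490362/146942155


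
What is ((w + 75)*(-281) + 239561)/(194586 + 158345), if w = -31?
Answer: 227197/352931 ≈ 0.64374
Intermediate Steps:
((w + 75)*(-281) + 239561)/(194586 + 158345) = ((-31 + 75)*(-281) + 239561)/(194586 + 158345) = (44*(-281) + 239561)/352931 = (-12364 + 239561)*(1/352931) = 227197*(1/352931) = 227197/352931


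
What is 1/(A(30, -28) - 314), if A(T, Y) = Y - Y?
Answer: -1/314 ≈ -0.0031847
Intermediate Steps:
A(T, Y) = 0
1/(A(30, -28) - 314) = 1/(0 - 314) = 1/(-314) = -1/314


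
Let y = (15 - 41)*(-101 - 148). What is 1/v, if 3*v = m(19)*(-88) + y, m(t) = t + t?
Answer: 3/3130 ≈ 0.00095847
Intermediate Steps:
m(t) = 2*t
y = 6474 (y = -26*(-249) = 6474)
v = 3130/3 (v = ((2*19)*(-88) + 6474)/3 = (38*(-88) + 6474)/3 = (-3344 + 6474)/3 = (⅓)*3130 = 3130/3 ≈ 1043.3)
1/v = 1/(3130/3) = 3/3130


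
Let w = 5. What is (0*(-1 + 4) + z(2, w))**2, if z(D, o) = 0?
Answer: 0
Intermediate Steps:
(0*(-1 + 4) + z(2, w))**2 = (0*(-1 + 4) + 0)**2 = (0*3 + 0)**2 = (0 + 0)**2 = 0**2 = 0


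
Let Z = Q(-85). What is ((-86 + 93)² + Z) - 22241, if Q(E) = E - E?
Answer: -22192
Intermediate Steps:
Q(E) = 0
Z = 0
((-86 + 93)² + Z) - 22241 = ((-86 + 93)² + 0) - 22241 = (7² + 0) - 22241 = (49 + 0) - 22241 = 49 - 22241 = -22192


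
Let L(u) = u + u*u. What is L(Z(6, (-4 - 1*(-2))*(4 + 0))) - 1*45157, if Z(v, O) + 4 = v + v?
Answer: -45085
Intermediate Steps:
Z(v, O) = -4 + 2*v (Z(v, O) = -4 + (v + v) = -4 + 2*v)
L(u) = u + u²
L(Z(6, (-4 - 1*(-2))*(4 + 0))) - 1*45157 = (-4 + 2*6)*(1 + (-4 + 2*6)) - 1*45157 = (-4 + 12)*(1 + (-4 + 12)) - 45157 = 8*(1 + 8) - 45157 = 8*9 - 45157 = 72 - 45157 = -45085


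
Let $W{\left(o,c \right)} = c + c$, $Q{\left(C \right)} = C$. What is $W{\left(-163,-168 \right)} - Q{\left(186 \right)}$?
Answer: $-522$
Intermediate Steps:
$W{\left(o,c \right)} = 2 c$
$W{\left(-163,-168 \right)} - Q{\left(186 \right)} = 2 \left(-168\right) - 186 = -336 - 186 = -522$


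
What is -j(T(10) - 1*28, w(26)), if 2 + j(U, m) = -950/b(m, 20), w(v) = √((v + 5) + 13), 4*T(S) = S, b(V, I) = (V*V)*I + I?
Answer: 55/18 ≈ 3.0556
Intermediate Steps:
b(V, I) = I + I*V² (b(V, I) = V²*I + I = I*V² + I = I + I*V²)
T(S) = S/4
w(v) = √(18 + v) (w(v) = √((5 + v) + 13) = √(18 + v))
j(U, m) = -2 - 950/(20 + 20*m²) (j(U, m) = -2 - 950*1/(20*(1 + m²)) = -2 - 950/(20 + 20*m²))
-j(T(10) - 1*28, w(26)) = -(-99 - 4*(√(18 + 26))²)/(2*(1 + (√(18 + 26))²)) = -(-99 - 4*(√44)²)/(2*(1 + (√44)²)) = -(-99 - 4*(2*√11)²)/(2*(1 + (2*√11)²)) = -(-99 - 4*44)/(2*(1 + 44)) = -(-99 - 176)/(2*45) = -(-275)/(2*45) = -1*(-55/18) = 55/18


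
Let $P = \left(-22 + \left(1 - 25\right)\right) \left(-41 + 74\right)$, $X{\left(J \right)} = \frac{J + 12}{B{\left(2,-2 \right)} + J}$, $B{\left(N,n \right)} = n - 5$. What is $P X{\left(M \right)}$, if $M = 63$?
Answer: $- \frac{56925}{28} \approx -2033.0$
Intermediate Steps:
$B{\left(N,n \right)} = -5 + n$ ($B{\left(N,n \right)} = n - 5 = -5 + n$)
$X{\left(J \right)} = \frac{12 + J}{-7 + J}$ ($X{\left(J \right)} = \frac{J + 12}{\left(-5 - 2\right) + J} = \frac{12 + J}{-7 + J}$)
$P = -1518$ ($P = \left(-22 + \left(1 - 25\right)\right) 33 = \left(-22 - 24\right) 33 = \left(-46\right) 33 = -1518$)
$P X{\left(M \right)} = - 1518 \frac{12 + 63}{-7 + 63} = - 1518 \cdot \frac{1}{56} \cdot 75 = \left(-1518\right) \frac{75}{56} = - \frac{56925}{28}$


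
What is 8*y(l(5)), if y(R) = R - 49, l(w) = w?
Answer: -352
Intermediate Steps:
y(R) = -49 + R
8*y(l(5)) = 8*(-49 + 5) = 8*(-44) = -352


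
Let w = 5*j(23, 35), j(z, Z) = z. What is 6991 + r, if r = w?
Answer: 7106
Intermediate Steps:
w = 115 (w = 5*23 = 115)
r = 115
6991 + r = 6991 + 115 = 7106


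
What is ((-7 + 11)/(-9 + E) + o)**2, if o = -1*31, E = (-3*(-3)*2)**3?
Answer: 32583499081/33907329 ≈ 960.96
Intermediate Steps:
E = 5832 (E = (9*2)**3 = 18**3 = 5832)
o = -31
((-7 + 11)/(-9 + E) + o)**2 = ((-7 + 11)/(-9 + 5832) - 31)**2 = (4/5823 - 31)**2 = (-180509/5823)**2 = 32583499081/33907329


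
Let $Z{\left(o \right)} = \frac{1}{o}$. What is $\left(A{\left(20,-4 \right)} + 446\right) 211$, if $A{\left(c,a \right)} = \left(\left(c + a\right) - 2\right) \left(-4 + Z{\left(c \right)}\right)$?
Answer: $\frac{824377}{10} \approx 82438.0$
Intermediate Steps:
$A{\left(c,a \right)} = \left(-4 + \frac{1}{c}\right) \left(-2 + a + c\right)$ ($A{\left(c,a \right)} = \left(\left(c + a\right) - 2\right) \left(-4 + \frac{1}{c}\right) = \left(\left(a + c\right) - 2\right) \left(-4 + \frac{1}{c}\right) = \left(-2 + a + c\right) \left(-4 + \frac{1}{c}\right) = \left(-4 + \frac{1}{c}\right) \left(-2 + a + c\right)$)
$\left(A{\left(20,-4 \right)} + 446\right) 211 = \left(\frac{-2 - 4 + 20 \left(9 - -16 - 80\right)}{20} + 446\right) 211 = \left(\frac{-2 - 4 + 20 \left(9 + 16 - 80\right)}{20} + 446\right) 211 = \left(\frac{-2 - 4 + 20 \left(-55\right)}{20} + 446\right) 211 = \left(\frac{-2 - 4 - 1100}{20} + 446\right) 211 = \left(\frac{1}{20} \left(-1106\right) + 446\right) 211 = \left(- \frac{553}{10} + 446\right) 211 = \frac{3907}{10} \cdot 211 = \frac{824377}{10}$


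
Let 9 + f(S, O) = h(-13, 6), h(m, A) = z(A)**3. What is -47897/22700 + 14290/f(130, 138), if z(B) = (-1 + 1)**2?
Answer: -1430899/900 ≈ -1589.9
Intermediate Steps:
z(B) = 0 (z(B) = 0**2 = 0)
h(m, A) = 0 (h(m, A) = 0**3 = 0)
f(S, O) = -9 (f(S, O) = -9 + 0 = -9)
-47897/22700 + 14290/f(130, 138) = -47897/22700 + 14290/(-9) = -47897*1/22700 + 14290*(-1/9) = -211/100 - 14290/9 = -1430899/900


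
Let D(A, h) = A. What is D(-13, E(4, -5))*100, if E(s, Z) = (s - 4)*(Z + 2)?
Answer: -1300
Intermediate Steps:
E(s, Z) = (-4 + s)*(2 + Z)
D(-13, E(4, -5))*100 = -13*100 = -1300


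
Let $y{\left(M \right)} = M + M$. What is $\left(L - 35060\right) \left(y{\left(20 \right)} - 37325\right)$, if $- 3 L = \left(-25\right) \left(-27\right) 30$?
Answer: $1558885850$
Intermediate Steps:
$y{\left(M \right)} = 2 M$
$L = -6750$ ($L = - \frac{\left(-25\right) \left(-27\right) 30}{3} = - \frac{675 \cdot 30}{3} = \left(- \frac{1}{3}\right) 20250 = -6750$)
$\left(L - 35060\right) \left(y{\left(20 \right)} - 37325\right) = \left(-6750 - 35060\right) \left(2 \cdot 20 - 37325\right) = - 41810 \left(40 - 37325\right) = \left(-41810\right) \left(-37285\right) = 1558885850$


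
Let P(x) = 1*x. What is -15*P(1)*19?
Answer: -285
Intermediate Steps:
P(x) = x
-15*P(1)*19 = -15*1*19 = -15*19 = -285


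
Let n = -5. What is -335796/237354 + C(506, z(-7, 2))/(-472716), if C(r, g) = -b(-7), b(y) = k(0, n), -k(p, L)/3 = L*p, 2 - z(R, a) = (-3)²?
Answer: -55966/39559 ≈ -1.4147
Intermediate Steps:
z(R, a) = -7 (z(R, a) = 2 - 1*(-3)² = 2 - 1*9 = 2 - 9 = -7)
k(p, L) = -3*L*p
b(y) = 0 (b(y) = -3*(-5)*0 = 0)
C(r, g) = 0 (C(r, g) = -1*0 = 0)
-335796/237354 + C(506, z(-7, 2))/(-472716) = -335796/237354 + 0/(-472716) = -335796*1/237354 + 0*(-1/472716) = -55966/39559 + 0 = -55966/39559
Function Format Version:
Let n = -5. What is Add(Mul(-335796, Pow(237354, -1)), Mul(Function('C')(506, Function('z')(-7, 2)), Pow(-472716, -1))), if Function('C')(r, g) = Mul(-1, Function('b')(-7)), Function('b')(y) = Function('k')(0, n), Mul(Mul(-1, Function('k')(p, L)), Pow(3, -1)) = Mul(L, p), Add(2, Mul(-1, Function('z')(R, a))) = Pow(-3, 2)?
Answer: Rational(-55966, 39559) ≈ -1.4147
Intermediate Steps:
Function('z')(R, a) = -7 (Function('z')(R, a) = Add(2, Mul(-1, Pow(-3, 2))) = Add(2, Mul(-1, 9)) = Add(2, -9) = -7)
Function('k')(p, L) = Mul(-3, L, p) (Function('k')(p, L) = Mul(-3, Mul(L, p)) = Mul(-3, L, p))
Function('b')(y) = 0 (Function('b')(y) = Mul(-3, -5, 0) = 0)
Function('C')(r, g) = 0 (Function('C')(r, g) = Mul(-1, 0) = 0)
Add(Mul(-335796, Pow(237354, -1)), Mul(Function('C')(506, Function('z')(-7, 2)), Pow(-472716, -1))) = Add(Mul(-335796, Pow(237354, -1)), Mul(0, Pow(-472716, -1))) = Add(Mul(-335796, Rational(1, 237354)), Mul(0, Rational(-1, 472716))) = Add(Rational(-55966, 39559), 0) = Rational(-55966, 39559)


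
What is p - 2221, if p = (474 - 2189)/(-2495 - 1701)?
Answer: -9317601/4196 ≈ -2220.6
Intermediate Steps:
p = 1715/4196 (p = -1715/(-4196) = -1715*(-1/4196) = 1715/4196 ≈ 0.40872)
p - 2221 = 1715/4196 - 2221 = -9317601/4196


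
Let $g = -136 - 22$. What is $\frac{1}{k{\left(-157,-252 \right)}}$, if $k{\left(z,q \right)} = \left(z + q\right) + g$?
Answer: $- \frac{1}{567} \approx -0.0017637$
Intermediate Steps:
$g = -158$
$k{\left(z,q \right)} = -158 + q + z$ ($k{\left(z,q \right)} = \left(z + q\right) - 158 = \left(q + z\right) - 158 = -158 + q + z$)
$\frac{1}{k{\left(-157,-252 \right)}} = \frac{1}{-158 - 252 - 157} = \frac{1}{-567} = - \frac{1}{567}$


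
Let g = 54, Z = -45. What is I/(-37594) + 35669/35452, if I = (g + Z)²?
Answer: 669034387/666391244 ≈ 1.0040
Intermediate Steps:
I = 81 (I = (54 - 45)² = 9² = 81)
I/(-37594) + 35669/35452 = 81/(-37594) + 35669/35452 = 81*(-1/37594) + 35669*(1/35452) = -81/37594 + 35669/35452 = 669034387/666391244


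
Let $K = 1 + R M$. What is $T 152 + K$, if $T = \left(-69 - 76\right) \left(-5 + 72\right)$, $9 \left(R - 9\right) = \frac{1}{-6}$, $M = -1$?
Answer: $- \frac{79741151}{54} \approx -1.4767 \cdot 10^{6}$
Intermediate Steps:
$R = \frac{485}{54}$ ($R = 9 + \frac{1}{9 \left(-6\right)} = 9 + \frac{1}{9} \left(- \frac{1}{6}\right) = 9 - \frac{1}{54} = \frac{485}{54} \approx 8.9815$)
$K = - \frac{431}{54}$ ($K = 1 + \frac{485}{54} \left(-1\right) = 1 - \frac{485}{54} = - \frac{431}{54} \approx -7.9815$)
$T = -9715$ ($T = \left(-145\right) 67 = -9715$)
$T 152 + K = \left(-9715\right) 152 - \frac{431}{54} = -1476680 - \frac{431}{54} = - \frac{79741151}{54}$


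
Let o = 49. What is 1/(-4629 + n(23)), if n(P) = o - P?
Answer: -1/4603 ≈ -0.00021725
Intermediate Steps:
n(P) = 49 - P
1/(-4629 + n(23)) = 1/(-4629 + (49 - 1*23)) = 1/(-4629 + (49 - 23)) = 1/(-4629 + 26) = 1/(-4603) = -1/4603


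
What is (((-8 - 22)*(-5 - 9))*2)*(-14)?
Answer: -11760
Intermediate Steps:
(((-8 - 22)*(-5 - 9))*2)*(-14) = (-30*(-14)*2)*(-14) = (420*2)*(-14) = 840*(-14) = -11760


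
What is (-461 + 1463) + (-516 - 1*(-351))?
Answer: 837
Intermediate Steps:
(-461 + 1463) + (-516 - 1*(-351)) = 1002 + (-516 + 351) = 1002 - 165 = 837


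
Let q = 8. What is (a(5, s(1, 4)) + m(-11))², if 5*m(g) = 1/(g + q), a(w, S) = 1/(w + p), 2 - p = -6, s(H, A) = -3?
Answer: 4/38025 ≈ 0.00010519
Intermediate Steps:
p = 8 (p = 2 - 1*(-6) = 2 + 6 = 8)
a(w, S) = 1/(8 + w) (a(w, S) = 1/(w + 8) = 1/(8 + w))
m(g) = 1/(5*(8 + g)) (m(g) = 1/(5*(g + 8)) = 1/(5*(8 + g)))
(a(5, s(1, 4)) + m(-11))² = (1/(8 + 5) + 1/(5*(8 - 11)))² = (1/13 + (⅕)/(-3))² = (1/13 + (⅕)*(-⅓))² = (1/13 - 1/15)² = (2/195)² = 4/38025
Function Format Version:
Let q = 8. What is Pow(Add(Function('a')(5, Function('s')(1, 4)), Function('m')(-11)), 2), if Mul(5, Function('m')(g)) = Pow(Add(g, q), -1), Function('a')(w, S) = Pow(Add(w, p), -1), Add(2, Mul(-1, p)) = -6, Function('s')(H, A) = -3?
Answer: Rational(4, 38025) ≈ 0.00010519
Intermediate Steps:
p = 8 (p = Add(2, Mul(-1, -6)) = Add(2, 6) = 8)
Function('a')(w, S) = Pow(Add(8, w), -1) (Function('a')(w, S) = Pow(Add(w, 8), -1) = Pow(Add(8, w), -1))
Function('m')(g) = Mul(Rational(1, 5), Pow(Add(8, g), -1)) (Function('m')(g) = Mul(Rational(1, 5), Pow(Add(g, 8), -1)) = Mul(Rational(1, 5), Pow(Add(8, g), -1)))
Pow(Add(Function('a')(5, Function('s')(1, 4)), Function('m')(-11)), 2) = Pow(Add(Pow(Add(8, 5), -1), Mul(Rational(1, 5), Pow(Add(8, -11), -1))), 2) = Pow(Add(Pow(13, -1), Mul(Rational(1, 5), Pow(-3, -1))), 2) = Pow(Add(Rational(1, 13), Mul(Rational(1, 5), Rational(-1, 3))), 2) = Pow(Add(Rational(1, 13), Rational(-1, 15)), 2) = Pow(Rational(2, 195), 2) = Rational(4, 38025)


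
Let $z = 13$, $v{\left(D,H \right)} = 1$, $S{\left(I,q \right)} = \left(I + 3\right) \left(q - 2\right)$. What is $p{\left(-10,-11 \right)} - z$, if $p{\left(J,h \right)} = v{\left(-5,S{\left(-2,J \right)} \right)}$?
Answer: $-12$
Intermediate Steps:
$S{\left(I,q \right)} = \left(-2 + q\right) \left(3 + I\right)$ ($S{\left(I,q \right)} = \left(3 + I\right) \left(-2 + q\right) = \left(-2 + q\right) \left(3 + I\right)$)
$p{\left(J,h \right)} = 1$
$p{\left(-10,-11 \right)} - z = 1 - 13 = -12$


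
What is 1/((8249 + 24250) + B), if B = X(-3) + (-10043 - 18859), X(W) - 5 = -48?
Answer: 1/3554 ≈ 0.00028137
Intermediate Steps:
X(W) = -43 (X(W) = 5 - 48 = -43)
B = -28945 (B = -43 + (-10043 - 18859) = -43 - 28902 = -28945)
1/((8249 + 24250) + B) = 1/((8249 + 24250) - 28945) = 1/(32499 - 28945) = 1/3554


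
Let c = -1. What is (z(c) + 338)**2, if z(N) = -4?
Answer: 111556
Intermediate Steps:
(z(c) + 338)**2 = (-4 + 338)**2 = 334**2 = 111556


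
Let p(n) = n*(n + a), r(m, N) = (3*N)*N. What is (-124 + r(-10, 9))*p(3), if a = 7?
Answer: 3570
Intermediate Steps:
r(m, N) = 3*N**2
p(n) = n*(7 + n) (p(n) = n*(n + 7) = n*(7 + n))
(-124 + r(-10, 9))*p(3) = (-124 + 3*9**2)*(3*(7 + 3)) = (-124 + 3*81)*(3*10) = (-124 + 243)*30 = 119*30 = 3570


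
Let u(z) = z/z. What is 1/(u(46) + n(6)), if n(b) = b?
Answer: 1/7 ≈ 0.14286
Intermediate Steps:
u(z) = 1
1/(u(46) + n(6)) = 1/(1 + 6) = 1/7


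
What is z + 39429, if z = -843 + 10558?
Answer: 49144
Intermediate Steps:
z = 9715
z + 39429 = 9715 + 39429 = 49144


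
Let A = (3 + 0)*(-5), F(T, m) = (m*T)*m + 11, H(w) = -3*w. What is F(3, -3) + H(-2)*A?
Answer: -52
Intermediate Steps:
F(T, m) = 11 + T*m**2 (F(T, m) = (T*m)*m + 11 = T*m**2 + 11 = 11 + T*m**2)
A = -15 (A = 3*(-5) = -15)
F(3, -3) + H(-2)*A = (11 + 3*(-3)**2) - 3*(-2)*(-15) = (11 + 3*9) + 6*(-15) = (11 + 27) - 90 = 38 - 90 = -52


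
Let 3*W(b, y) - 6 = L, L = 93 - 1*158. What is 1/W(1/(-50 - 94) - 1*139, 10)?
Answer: -3/59 ≈ -0.050847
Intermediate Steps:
L = -65 (L = 93 - 158 = -65)
W(b, y) = -59/3 (W(b, y) = 2 + (⅓)*(-65) = 2 - 65/3 = -59/3)
1/W(1/(-50 - 94) - 1*139, 10) = 1/(-59/3) = -3/59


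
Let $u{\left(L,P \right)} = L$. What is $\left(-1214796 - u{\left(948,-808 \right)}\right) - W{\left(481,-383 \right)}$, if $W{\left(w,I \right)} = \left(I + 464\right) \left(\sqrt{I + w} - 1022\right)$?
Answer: $-1132962 - 567 \sqrt{2} \approx -1.1338 \cdot 10^{6}$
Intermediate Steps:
$W{\left(w,I \right)} = \left(-1022 + \sqrt{I + w}\right) \left(464 + I\right)$ ($W{\left(w,I \right)} = \left(464 + I\right) \left(-1022 + \sqrt{I + w}\right) = \left(-1022 + \sqrt{I + w}\right) \left(464 + I\right)$)
$\left(-1214796 - u{\left(948,-808 \right)}\right) - W{\left(481,-383 \right)} = \left(-1214796 - 948\right) - \left(-474208 - -391426 + 464 \sqrt{-383 + 481} - 383 \sqrt{-383 + 481}\right) = \left(-1214796 - 948\right) - \left(-474208 + 391426 + 464 \sqrt{98} - 383 \sqrt{98}\right) = -1215744 - \left(-474208 + 391426 + 464 \cdot 7 \sqrt{2} - 383 \cdot 7 \sqrt{2}\right) = -1215744 - \left(-474208 + 391426 + 3248 \sqrt{2} - 2681 \sqrt{2}\right) = -1215744 - \left(-82782 + 567 \sqrt{2}\right) = -1215744 + \left(82782 - 567 \sqrt{2}\right) = -1132962 - 567 \sqrt{2}$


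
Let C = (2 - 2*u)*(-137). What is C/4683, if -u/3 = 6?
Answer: -5206/4683 ≈ -1.1117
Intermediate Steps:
u = -18 (u = -3*6 = -18)
C = -5206 (C = (2 - 2*(-18))*(-137) = (2 + 36)*(-137) = 38*(-137) = -5206)
C/4683 = -5206/4683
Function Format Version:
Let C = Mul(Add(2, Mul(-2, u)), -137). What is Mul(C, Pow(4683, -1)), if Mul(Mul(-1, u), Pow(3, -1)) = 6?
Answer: Rational(-5206, 4683) ≈ -1.1117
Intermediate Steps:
u = -18 (u = Mul(-3, 6) = -18)
C = -5206 (C = Mul(Add(2, Mul(-2, -18)), -137) = Mul(Add(2, 36), -137) = Mul(38, -137) = -5206)
Mul(C, Pow(4683, -1)) = Mul(-5206, Pow(4683, -1)) = Mul(-5206, Rational(1, 4683)) = Rational(-5206, 4683)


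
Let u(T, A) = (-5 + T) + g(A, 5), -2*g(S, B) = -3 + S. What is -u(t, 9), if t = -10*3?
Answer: 38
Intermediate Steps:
t = -30
g(S, B) = 3/2 - S/2 (g(S, B) = -(-3 + S)/2 = 3/2 - S/2)
u(T, A) = -7/2 + T - A/2 (u(T, A) = (-5 + T) + (3/2 - A/2) = -7/2 + T - A/2)
-u(t, 9) = -(-7/2 - 30 - ½*9) = -(-7/2 - 30 - 9/2) = -1*(-38) = 38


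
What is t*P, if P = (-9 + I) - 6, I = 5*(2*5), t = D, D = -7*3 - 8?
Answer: -1015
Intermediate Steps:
D = -29 (D = -21 - 8 = -29)
t = -29
I = 50 (I = 5*10 = 50)
P = 35 (P = (-9 + 50) - 6 = 41 - 6 = 35)
t*P = -29*35 = -1015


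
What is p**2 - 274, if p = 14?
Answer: -78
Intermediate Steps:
p**2 - 274 = 14**2 - 274 = 196 - 274 = -78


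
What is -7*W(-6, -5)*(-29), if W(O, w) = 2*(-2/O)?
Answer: 406/3 ≈ 135.33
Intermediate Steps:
W(O, w) = -4/O
-7*W(-6, -5)*(-29) = -(-28)/(-6)*(-29) = -(-28)*(-1)/6*(-29) = -7*⅔*(-29) = -14/3*(-29) = 406/3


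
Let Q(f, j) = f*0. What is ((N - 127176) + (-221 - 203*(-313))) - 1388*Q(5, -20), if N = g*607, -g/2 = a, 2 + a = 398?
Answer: -544602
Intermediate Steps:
a = 396 (a = -2 + 398 = 396)
g = -792 (g = -2*396 = -792)
Q(f, j) = 0
N = -480744 (N = -792*607 = -480744)
((N - 127176) + (-221 - 203*(-313))) - 1388*Q(5, -20) = ((-480744 - 127176) + (-221 - 203*(-313))) - 1388*0 = (-607920 + (-221 + 63539)) - 1*0 = (-607920 + 63318) + 0 = -544602 + 0 = -544602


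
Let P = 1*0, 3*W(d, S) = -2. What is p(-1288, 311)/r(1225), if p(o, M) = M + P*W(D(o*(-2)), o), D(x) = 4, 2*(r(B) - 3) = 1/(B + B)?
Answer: 1523900/14701 ≈ 103.66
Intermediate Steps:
r(B) = 3 + 1/(4*B) (r(B) = 3 + 1/(2*(B + B)) = 3 + 1/(2*((2*B))) = 3 + (1/(2*B))/2 = 3 + 1/(4*B))
W(d, S) = -⅔ (W(d, S) = (⅓)*(-2) = -⅔)
P = 0
p(o, M) = M (p(o, M) = M + 0*(-⅔) = M + 0 = M)
p(-1288, 311)/r(1225) = 311/(3 + (¼)/1225) = 311/(3 + (¼)*(1/1225)) = 311/(3 + 1/4900) = 311/(14701/4900) = 311*(4900/14701) = 1523900/14701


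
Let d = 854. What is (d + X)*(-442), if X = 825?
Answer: -742118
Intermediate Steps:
(d + X)*(-442) = (854 + 825)*(-442) = 1679*(-442) = -742118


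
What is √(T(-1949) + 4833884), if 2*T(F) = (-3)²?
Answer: √19335554/2 ≈ 2198.6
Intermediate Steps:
T(F) = 9/2 (T(F) = (½)*(-3)² = (½)*9 = 9/2)
√(T(-1949) + 4833884) = √(9/2 + 4833884) = √(9667777/2) = √19335554/2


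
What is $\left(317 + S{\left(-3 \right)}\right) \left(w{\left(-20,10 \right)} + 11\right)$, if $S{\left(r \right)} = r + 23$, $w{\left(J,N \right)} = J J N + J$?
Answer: $1344967$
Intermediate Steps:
$w{\left(J,N \right)} = J + N J^{2}$ ($w{\left(J,N \right)} = J^{2} N + J = N J^{2} + J = J + N J^{2}$)
$S{\left(r \right)} = 23 + r$
$\left(317 + S{\left(-3 \right)}\right) \left(w{\left(-20,10 \right)} + 11\right) = \left(317 + \left(23 - 3\right)\right) \left(- 20 \left(1 - 200\right) + 11\right) = \left(317 + 20\right) \left(- 20 \left(1 - 200\right) + 11\right) = 337 \left(\left(-20\right) \left(-199\right) + 11\right) = 337 \left(3980 + 11\right) = 337 \cdot 3991 = 1344967$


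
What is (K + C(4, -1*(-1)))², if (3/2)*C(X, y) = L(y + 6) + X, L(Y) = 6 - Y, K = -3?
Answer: 1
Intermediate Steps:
C(X, y) = -2*y/3 + 2*X/3 (C(X, y) = 2*((6 - (y + 6)) + X)/3 = 2*((6 - (6 + y)) + X)/3 = 2*((6 + (-6 - y)) + X)/3 = 2*(-y + X)/3 = 2*(X - y)/3 = -2*y/3 + 2*X/3)
(K + C(4, -1*(-1)))² = (-3 + (-(-2)*(-1)/3 + (⅔)*4))² = (-3 + (-⅔*1 + 8/3))² = (-3 + (-⅔ + 8/3))² = (-3 + 2)² = (-1)² = 1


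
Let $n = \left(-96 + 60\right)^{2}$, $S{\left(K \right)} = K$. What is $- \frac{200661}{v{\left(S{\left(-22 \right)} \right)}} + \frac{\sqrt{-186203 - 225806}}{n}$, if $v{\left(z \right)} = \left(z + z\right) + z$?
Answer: $\frac{66887}{22} + \frac{i \sqrt{412009}}{1296} \approx 3040.3 + 0.49528 i$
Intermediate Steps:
$v{\left(z \right)} = 3 z$ ($v{\left(z \right)} = 2 z + z = 3 z$)
$n = 1296$ ($n = \left(-36\right)^{2} = 1296$)
$- \frac{200661}{v{\left(S{\left(-22 \right)} \right)}} + \frac{\sqrt{-186203 - 225806}}{n} = - \frac{200661}{3 \left(-22\right)} + \frac{\sqrt{-186203 - 225806}}{1296} = - \frac{200661}{-66} + \sqrt{-412009} \cdot \frac{1}{1296} = \left(-200661\right) \left(- \frac{1}{66}\right) + i \sqrt{412009} \cdot \frac{1}{1296} = \frac{66887}{22} + \frac{i \sqrt{412009}}{1296}$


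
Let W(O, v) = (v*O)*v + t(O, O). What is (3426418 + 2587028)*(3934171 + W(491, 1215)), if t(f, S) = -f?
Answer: 4382359839044130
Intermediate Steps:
W(O, v) = -O + O*v² (W(O, v) = (v*O)*v - O = (O*v)*v - O = O*v² - O = -O + O*v²)
(3426418 + 2587028)*(3934171 + W(491, 1215)) = (3426418 + 2587028)*(3934171 + 491*(-1 + 1215²)) = 6013446*(3934171 + 491*(-1 + 1476225)) = 6013446*(3934171 + 491*1476224) = 6013446*(3934171 + 724825984) = 6013446*728760155 = 4382359839044130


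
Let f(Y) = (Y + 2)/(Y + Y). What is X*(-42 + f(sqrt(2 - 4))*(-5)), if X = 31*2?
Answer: -2759 + 155*I*sqrt(2) ≈ -2759.0 + 219.2*I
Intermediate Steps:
X = 62
f(Y) = (2 + Y)/(2*Y) (f(Y) = (2 + Y)/((2*Y)) = (2 + Y)*(1/(2*Y)) = (2 + Y)/(2*Y))
X*(-42 + f(sqrt(2 - 4))*(-5)) = 62*(-42 + ((2 + sqrt(2 - 4))/(2*(sqrt(2 - 4))))*(-5)) = 62*(-42 + ((2 + sqrt(-2))/(2*(sqrt(-2))))*(-5)) = 62*(-42 + ((2 + I*sqrt(2))/(2*((I*sqrt(2)))))*(-5)) = 62*(-42 + ((-I*sqrt(2)/2)*(2 + I*sqrt(2))/2)*(-5)) = 62*(-42 - I*sqrt(2)*(2 + I*sqrt(2))/4*(-5)) = 62*(-42 + 5*I*sqrt(2)*(2 + I*sqrt(2))/4) = -2604 + 155*I*sqrt(2)*(2 + I*sqrt(2))/2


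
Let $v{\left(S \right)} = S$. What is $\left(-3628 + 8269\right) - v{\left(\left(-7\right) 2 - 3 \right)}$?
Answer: $4658$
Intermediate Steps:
$\left(-3628 + 8269\right) - v{\left(\left(-7\right) 2 - 3 \right)} = \left(-3628 + 8269\right) - \left(\left(-7\right) 2 - 3\right) = 4641 - \left(-14 - 3\right) = 4641 - -17 = 4641 + 17 = 4658$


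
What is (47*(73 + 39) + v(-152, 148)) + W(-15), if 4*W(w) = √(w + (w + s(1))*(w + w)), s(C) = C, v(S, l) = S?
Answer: 5112 + 9*√5/4 ≈ 5117.0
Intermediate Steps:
W(w) = √(w + 2*w*(1 + w))/4 (W(w) = √(w + (w + 1)*(w + w))/4 = √(w + (1 + w)*(2*w))/4 = √(w + 2*w*(1 + w))/4)
(47*(73 + 39) + v(-152, 148)) + W(-15) = (47*(73 + 39) - 152) + √(-15*(3 + 2*(-15)))/4 = (47*112 - 152) + √(-15*(3 - 30))/4 = (5264 - 152) + √(-15*(-27))/4 = 5112 + √405/4 = 5112 + (9*√5)/4 = 5112 + 9*√5/4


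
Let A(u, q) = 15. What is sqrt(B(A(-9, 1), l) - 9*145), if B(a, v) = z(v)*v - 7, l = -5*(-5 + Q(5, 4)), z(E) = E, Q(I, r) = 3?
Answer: 2*I*sqrt(303) ≈ 34.814*I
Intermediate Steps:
l = 10 (l = -5*(-5 + 3) = -5*(-2) = 10)
B(a, v) = -7 + v**2 (B(a, v) = v*v - 7 = v**2 - 7 = -7 + v**2)
sqrt(B(A(-9, 1), l) - 9*145) = sqrt((-7 + 10**2) - 9*145) = sqrt((-7 + 100) - 1305) = sqrt(93 - 1305) = sqrt(-1212) = 2*I*sqrt(303)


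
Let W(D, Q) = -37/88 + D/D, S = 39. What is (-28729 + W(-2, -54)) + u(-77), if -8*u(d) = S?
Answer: -1264265/44 ≈ -28733.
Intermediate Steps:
u(d) = -39/8 (u(d) = -1/8*39 = -39/8)
W(D, Q) = 51/88 (W(D, Q) = -37*1/88 + 1 = -37/88 + 1 = 51/88)
(-28729 + W(-2, -54)) + u(-77) = (-28729 + 51/88) - 39/8 = -2528101/88 - 39/8 = -1264265/44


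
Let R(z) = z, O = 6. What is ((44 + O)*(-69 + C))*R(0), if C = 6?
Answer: 0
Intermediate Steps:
((44 + O)*(-69 + C))*R(0) = ((44 + 6)*(-69 + 6))*0 = (50*(-63))*0 = -3150*0 = 0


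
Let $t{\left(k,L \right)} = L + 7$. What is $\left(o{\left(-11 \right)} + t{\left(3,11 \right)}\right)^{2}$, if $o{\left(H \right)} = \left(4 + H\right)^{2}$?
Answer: $4489$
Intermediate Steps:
$t{\left(k,L \right)} = 7 + L$
$\left(o{\left(-11 \right)} + t{\left(3,11 \right)}\right)^{2} = \left(\left(4 - 11\right)^{2} + \left(7 + 11\right)\right)^{2} = \left(\left(-7\right)^{2} + 18\right)^{2} = \left(49 + 18\right)^{2} = 67^{2} = 4489$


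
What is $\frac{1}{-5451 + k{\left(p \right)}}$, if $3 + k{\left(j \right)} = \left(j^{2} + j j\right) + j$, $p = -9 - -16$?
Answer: $- \frac{1}{5349} \approx -0.00018695$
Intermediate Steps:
$p = 7$ ($p = -9 + 16 = 7$)
$k{\left(j \right)} = -3 + j + 2 j^{2}$ ($k{\left(j \right)} = -3 + \left(\left(j^{2} + j j\right) + j\right) = -3 + \left(\left(j^{2} + j^{2}\right) + j\right) = -3 + \left(2 j^{2} + j\right) = -3 + \left(j + 2 j^{2}\right) = -3 + j + 2 j^{2}$)
$\frac{1}{-5451 + k{\left(p \right)}} = \frac{1}{-5451 + \left(-3 + 7 + 2 \cdot 7^{2}\right)} = \frac{1}{-5451 + \left(-3 + 7 + 2 \cdot 49\right)} = \frac{1}{-5451 + \left(-3 + 7 + 98\right)} = \frac{1}{-5451 + 102} = \frac{1}{-5349} = - \frac{1}{5349}$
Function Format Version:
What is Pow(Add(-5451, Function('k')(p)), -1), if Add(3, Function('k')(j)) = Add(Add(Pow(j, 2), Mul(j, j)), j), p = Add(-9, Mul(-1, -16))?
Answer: Rational(-1, 5349) ≈ -0.00018695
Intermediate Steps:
p = 7 (p = Add(-9, 16) = 7)
Function('k')(j) = Add(-3, j, Mul(2, Pow(j, 2))) (Function('k')(j) = Add(-3, Add(Add(Pow(j, 2), Mul(j, j)), j)) = Add(-3, Add(Add(Pow(j, 2), Pow(j, 2)), j)) = Add(-3, Add(Mul(2, Pow(j, 2)), j)) = Add(-3, Add(j, Mul(2, Pow(j, 2)))) = Add(-3, j, Mul(2, Pow(j, 2))))
Pow(Add(-5451, Function('k')(p)), -1) = Pow(Add(-5451, Add(-3, 7, Mul(2, Pow(7, 2)))), -1) = Pow(Add(-5451, Add(-3, 7, Mul(2, 49))), -1) = Pow(Add(-5451, Add(-3, 7, 98)), -1) = Pow(Add(-5451, 102), -1) = Pow(-5349, -1) = Rational(-1, 5349)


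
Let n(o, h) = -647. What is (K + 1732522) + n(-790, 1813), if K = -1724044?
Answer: 7831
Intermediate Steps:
(K + 1732522) + n(-790, 1813) = (-1724044 + 1732522) - 647 = 8478 - 647 = 7831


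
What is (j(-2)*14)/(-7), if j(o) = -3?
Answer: 6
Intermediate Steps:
(j(-2)*14)/(-7) = -3*14/(-7) = -42*(-1/7) = 6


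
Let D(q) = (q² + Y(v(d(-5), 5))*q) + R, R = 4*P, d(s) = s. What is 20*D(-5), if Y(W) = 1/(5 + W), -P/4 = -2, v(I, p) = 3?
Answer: 2255/2 ≈ 1127.5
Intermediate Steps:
P = 8 (P = -4*(-2) = 8)
R = 32 (R = 4*8 = 32)
D(q) = 32 + q² + q/8 (D(q) = (q² + q/(5 + 3)) + 32 = (q² + q/8) + 32 = 32 + q² + q/8)
20*D(-5) = 20*(32 + (-5)² + (⅛)*(-5)) = 20*(32 + 25 - 5/8) = 20*(451/8) = 2255/2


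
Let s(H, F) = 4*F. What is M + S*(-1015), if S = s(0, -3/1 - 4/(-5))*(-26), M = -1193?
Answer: -233425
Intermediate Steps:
S = 1144/5 (S = (4*(-3/1 - 4/(-5)))*(-26) = (4*(-3*1 - 4*(-⅕)))*(-26) = (4*(-3 + ⅘))*(-26) = (4*(-11/5))*(-26) = -44/5*(-26) = 1144/5 ≈ 228.80)
M + S*(-1015) = -1193 + (1144/5)*(-1015) = -1193 - 232232 = -233425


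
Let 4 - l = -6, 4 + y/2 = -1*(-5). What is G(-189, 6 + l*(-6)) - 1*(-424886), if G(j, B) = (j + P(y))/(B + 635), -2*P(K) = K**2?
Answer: 246858575/581 ≈ 4.2489e+5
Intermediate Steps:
y = 2 (y = -8 + 2*(-1*(-5)) = -8 + 2*5 = -8 + 10 = 2)
l = 10 (l = 4 - 1*(-6) = 4 + 6 = 10)
P(K) = -K**2/2
G(j, B) = (-2 + j)/(635 + B) (G(j, B) = (j - 1/2*2**2)/(B + 635) = (j - 1/2*4)/(635 + B) = (j - 2)/(635 + B) = (-2 + j)/(635 + B))
G(-189, 6 + l*(-6)) - 1*(-424886) = (-2 - 189)/(635 + (6 + 10*(-6))) - 1*(-424886) = -191/(635 + (6 - 60)) + 424886 = -191/(635 - 54) + 424886 = -191/581 + 424886 = 246858575/581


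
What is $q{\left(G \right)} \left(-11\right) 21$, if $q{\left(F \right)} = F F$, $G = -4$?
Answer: $-3696$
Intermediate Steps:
$q{\left(F \right)} = F^{2}$
$q{\left(G \right)} \left(-11\right) 21 = \left(-4\right)^{2} \left(-11\right) 21 = 16 \left(-11\right) 21 = \left(-176\right) 21 = -3696$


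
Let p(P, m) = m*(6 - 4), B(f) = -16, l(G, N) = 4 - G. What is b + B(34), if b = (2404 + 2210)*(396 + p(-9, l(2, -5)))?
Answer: 1845584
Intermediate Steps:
p(P, m) = 2*m (p(P, m) = m*2 = 2*m)
b = 1845600 (b = (2404 + 2210)*(396 + 2*(4 - 1*2)) = 4614*(396 + 2*(4 - 2)) = 4614*(396 + 2*2) = 4614*(396 + 4) = 4614*400 = 1845600)
b + B(34) = 1845600 - 16 = 1845584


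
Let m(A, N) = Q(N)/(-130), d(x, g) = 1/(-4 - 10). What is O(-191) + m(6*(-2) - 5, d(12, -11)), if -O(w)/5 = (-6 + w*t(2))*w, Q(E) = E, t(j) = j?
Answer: -674382799/1820 ≈ -3.7054e+5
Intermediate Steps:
d(x, g) = -1/14 (d(x, g) = 1/(-14) = -1/14)
O(w) = -5*w*(-6 + 2*w) (O(w) = -5*(-6 + w*2)*w = -5*(-6 + 2*w)*w = -5*w*(-6 + 2*w))
m(A, N) = -N/130 (m(A, N) = N/(-130) = N*(-1/130) = -N/130)
O(-191) + m(6*(-2) - 5, d(12, -11)) = 10*(-191)*(3 - 1*(-191)) - 1/130*(-1/14) = 10*(-191)*(3 + 191) + 1/1820 = 10*(-191)*194 + 1/1820 = -370540 + 1/1820 = -674382799/1820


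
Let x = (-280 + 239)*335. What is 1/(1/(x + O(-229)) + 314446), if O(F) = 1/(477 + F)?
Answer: 3406279/1071090806186 ≈ 3.1802e-6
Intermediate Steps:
x = -13735 (x = -41*335 = -13735)
1/(1/(x + O(-229)) + 314446) = 1/(1/(-13735 + 1/(477 - 229)) + 314446) = 1/(1/(-13735 + 1/248) + 314446) = 1/(1/(-3406279/248) + 314446) = 1/(-248/3406279 + 314446) = 1/(1071090806186/3406279) = 3406279/1071090806186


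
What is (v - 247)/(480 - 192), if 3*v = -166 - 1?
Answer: -227/216 ≈ -1.0509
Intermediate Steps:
v = -167/3 (v = (-166 - 1)/3 = (⅓)*(-167) = -167/3 ≈ -55.667)
(v - 247)/(480 - 192) = (-167/3 - 247)/(480 - 192) = -908/3/288 = -908/3*1/288 = -227/216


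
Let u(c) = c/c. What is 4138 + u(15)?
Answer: 4139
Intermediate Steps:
u(c) = 1
4138 + u(15) = 4138 + 1 = 4139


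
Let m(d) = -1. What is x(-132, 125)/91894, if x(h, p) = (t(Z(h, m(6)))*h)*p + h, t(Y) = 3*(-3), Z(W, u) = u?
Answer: 6744/4177 ≈ 1.6146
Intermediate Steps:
t(Y) = -9
x(h, p) = h - 9*h*p (x(h, p) = (-9*h)*p + h = -9*h*p + h = h - 9*h*p)
x(-132, 125)/91894 = -132*(1 - 9*125)/91894 = -132*(1 - 1125)*(1/91894) = -132*(-1124)*(1/91894) = 148368*(1/91894) = 6744/4177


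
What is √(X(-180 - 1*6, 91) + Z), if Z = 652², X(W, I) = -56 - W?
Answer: √425234 ≈ 652.10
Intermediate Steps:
Z = 425104
√(X(-180 - 1*6, 91) + Z) = √((-56 - (-180 - 1*6)) + 425104) = √((-56 - (-180 - 6)) + 425104) = √((-56 - 1*(-186)) + 425104) = √((-56 + 186) + 425104) = √(130 + 425104) = √425234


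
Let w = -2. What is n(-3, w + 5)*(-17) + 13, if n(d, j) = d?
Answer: 64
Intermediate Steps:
n(-3, w + 5)*(-17) + 13 = -3*(-17) + 13 = 51 + 13 = 64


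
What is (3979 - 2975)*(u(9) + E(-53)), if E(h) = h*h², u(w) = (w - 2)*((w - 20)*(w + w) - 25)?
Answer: -151039752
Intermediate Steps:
u(w) = (-25 + 2*w*(-20 + w))*(-2 + w) (u(w) = (-2 + w)*((-20 + w)*(2*w) - 25) = (-2 + w)*(2*w*(-20 + w) - 25) = (-2 + w)*(-25 + 2*w*(-20 + w)) = (-25 + 2*w*(-20 + w))*(-2 + w))
E(h) = h³
(3979 - 2975)*(u(9) + E(-53)) = (3979 - 2975)*((50 - 44*9² + 2*9³ + 55*9) + (-53)³) = 1004*((50 - 44*81 + 2*729 + 495) - 148877) = 1004*((50 - 3564 + 1458 + 495) - 148877) = 1004*(-1561 - 148877) = 1004*(-150438) = -151039752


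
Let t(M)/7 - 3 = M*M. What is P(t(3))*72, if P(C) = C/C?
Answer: 72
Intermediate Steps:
t(M) = 21 + 7*M² (t(M) = 21 + 7*(M*M) = 21 + 7*M²)
P(C) = 1
P(t(3))*72 = 1*72 = 72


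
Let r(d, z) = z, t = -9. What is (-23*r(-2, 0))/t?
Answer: 0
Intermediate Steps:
(-23*r(-2, 0))/t = -23*0/(-9) = 0*(-⅑) = 0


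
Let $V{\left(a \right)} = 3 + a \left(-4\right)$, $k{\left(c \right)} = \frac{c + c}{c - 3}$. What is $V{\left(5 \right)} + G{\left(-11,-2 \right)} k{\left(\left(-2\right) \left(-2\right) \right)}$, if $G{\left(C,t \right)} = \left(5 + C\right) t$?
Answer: $79$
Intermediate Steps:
$k{\left(c \right)} = \frac{2 c}{-3 + c}$
$G{\left(C,t \right)} = t \left(5 + C\right)$
$V{\left(a \right)} = 3 - 4 a$
$V{\left(5 \right)} + G{\left(-11,-2 \right)} k{\left(\left(-2\right) \left(-2\right) \right)} = \left(3 - 20\right) + - 2 \left(5 - 11\right) \frac{2 \left(\left(-2\right) \left(-2\right)\right)}{-3 - -4} = \left(3 - 20\right) + \left(-2\right) \left(-6\right) 2 \cdot 4 \frac{1}{-3 + 4} = -17 + 12 \cdot 2 \cdot 4 \cdot 1^{-1} = -17 + 12 \cdot 2 \cdot 4 \cdot 1 = -17 + 12 \cdot 8 = -17 + 96 = 79$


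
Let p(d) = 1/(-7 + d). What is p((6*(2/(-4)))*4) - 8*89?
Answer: -13529/19 ≈ -712.05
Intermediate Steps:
p((6*(2/(-4)))*4) - 8*89 = 1/(-7 + (6*(2/(-4)))*4) - 8*89 = 1/(-7 + (6*(2*(-¼)))*4) - 712 = 1/(-7 + (6*(-½))*4) - 712 = 1/(-7 - 3*4) - 712 = 1/(-7 - 12) - 712 = 1/(-19) - 712 = -1/19 - 712 = -13529/19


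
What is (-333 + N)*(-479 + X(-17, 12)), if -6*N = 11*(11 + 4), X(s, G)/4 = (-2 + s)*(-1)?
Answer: 290563/2 ≈ 1.4528e+5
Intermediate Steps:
X(s, G) = 8 - 4*s (X(s, G) = 4*((-2 + s)*(-1)) = 4*(2 - s) = 8 - 4*s)
N = -55/2 (N = -11*(11 + 4)/6 = -11*15/6 = -⅙*165 = -55/2 ≈ -27.500)
(-333 + N)*(-479 + X(-17, 12)) = (-333 - 55/2)*(-479 + (8 - 4*(-17))) = -721*(-479 + (8 + 68))/2 = -721*(-479 + 76)/2 = -721/2*(-403) = 290563/2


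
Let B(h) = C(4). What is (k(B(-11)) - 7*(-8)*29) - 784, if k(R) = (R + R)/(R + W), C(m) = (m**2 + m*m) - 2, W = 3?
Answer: 9260/11 ≈ 841.82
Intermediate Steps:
C(m) = -2 + 2*m**2 (C(m) = (m**2 + m**2) - 2 = 2*m**2 - 2 = -2 + 2*m**2)
B(h) = 30 (B(h) = -2 + 2*4**2 = -2 + 2*16 = -2 + 32 = 30)
k(R) = 2*R/(3 + R) (k(R) = (R + R)/(R + 3) = (2*R)/(3 + R) = 2*R/(3 + R))
(k(B(-11)) - 7*(-8)*29) - 784 = (2*30/(3 + 30) - 7*(-8)*29) - 784 = (2*30/33 + 56*29) - 784 = (2*30*(1/33) + 1624) - 784 = (20/11 + 1624) - 784 = 17884/11 - 784 = 9260/11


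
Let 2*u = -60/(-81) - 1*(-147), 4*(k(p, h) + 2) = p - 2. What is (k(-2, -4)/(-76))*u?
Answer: 3989/1368 ≈ 2.9159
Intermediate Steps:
k(p, h) = -5/2 + p/4 (k(p, h) = -2 + (p - 2)/4 = -2 + (-2 + p)/4 = -2 + (-½ + p/4) = -5/2 + p/4)
u = 3989/54 (u = (-60/(-81) - 1*(-147))/2 = (-60*(-1/81) + 147)/2 = (20/27 + 147)/2 = (½)*(3989/27) = 3989/54 ≈ 73.870)
(k(-2, -4)/(-76))*u = ((-5/2 + (¼)*(-2))/(-76))*(3989/54) = ((-5/2 - ½)*(-1/76))*(3989/54) = -3*(-1/76)*(3989/54) = (3/76)*(3989/54) = 3989/1368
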